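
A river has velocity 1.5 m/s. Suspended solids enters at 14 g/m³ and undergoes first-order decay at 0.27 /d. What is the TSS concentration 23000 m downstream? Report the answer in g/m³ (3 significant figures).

13.3 g/m³

Travel time t = 23000 m / 1.5 m/s = 2.3e+04/1.5 = 1.533e+04 s = 0.1775 d.
First-order decay: C = 14·exp(−0.27·0.1775) = 14·0.9532 = 13.34 g/m³.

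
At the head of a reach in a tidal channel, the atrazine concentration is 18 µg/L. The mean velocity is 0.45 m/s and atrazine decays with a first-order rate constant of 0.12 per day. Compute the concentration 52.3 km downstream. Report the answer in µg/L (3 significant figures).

15.3 µg/L

Travel time t = 52.3 km / 0.45 m/s = 5.23e+04/0.45 = 1.162e+05 s = 1.345 d.
First-order decay: C = 18·exp(−0.12·1.345) = 18·0.8509 = 15.32 µg/L.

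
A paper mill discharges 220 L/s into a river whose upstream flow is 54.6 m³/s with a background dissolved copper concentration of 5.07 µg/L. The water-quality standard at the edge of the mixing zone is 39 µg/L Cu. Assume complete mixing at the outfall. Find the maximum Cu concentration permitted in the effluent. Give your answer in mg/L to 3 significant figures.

220 L/s = 0.22 m³/s.
5.07 µg/L = 0.00507 mg/L.
39 µg/L = 0.039 mg/L.
Mass balance: 0.039·54.82 = 0.22·Cₑ + 54.6·0.00507.
Cₑ = (2.138 − 0.2768) / 0.22 = 8.46 mg/L.

8.46 mg/L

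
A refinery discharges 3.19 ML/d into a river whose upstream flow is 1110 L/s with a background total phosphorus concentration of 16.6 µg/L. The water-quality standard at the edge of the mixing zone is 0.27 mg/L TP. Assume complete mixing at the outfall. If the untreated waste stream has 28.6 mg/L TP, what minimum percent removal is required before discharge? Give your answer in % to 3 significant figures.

3.19 ML/d = 0.03692 m³/s.
1110 L/s = 1.11 m³/s.
16.6 µg/L = 0.0166 mg/L.
Mass balance: 0.27·1.147 = 0.03692·Cₑ + 1.11·0.0166.
Cₑ = (0.3097 − 0.01843) / 0.03692 = 7.888 mg/L.
Required removal = 1 − 7.888/28.6 = 72.42 %.

72.4 %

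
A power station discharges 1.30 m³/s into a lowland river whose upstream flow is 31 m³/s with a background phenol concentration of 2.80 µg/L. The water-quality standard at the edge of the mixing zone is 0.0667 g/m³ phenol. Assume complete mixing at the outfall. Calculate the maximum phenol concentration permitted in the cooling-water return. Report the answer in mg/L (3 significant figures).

1.59 mg/L

2.80 µg/L = 0.0028 mg/L.
Mass balance: 0.0667·32.3 = 1.3·Cₑ + 31·0.0028.
Cₑ = (2.154 − 0.0868) / 1.3 = 1.59 mg/L.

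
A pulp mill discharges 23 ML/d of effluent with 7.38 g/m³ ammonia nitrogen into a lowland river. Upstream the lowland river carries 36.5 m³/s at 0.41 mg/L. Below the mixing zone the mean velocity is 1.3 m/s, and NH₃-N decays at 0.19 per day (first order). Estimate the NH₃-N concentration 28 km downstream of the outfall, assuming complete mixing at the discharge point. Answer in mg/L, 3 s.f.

0.439 mg/L

23 ML/d = 0.2662 m³/s.
After complete mixing, C₀ = (0.2662·7.38 + 36.5·0.41) / 36.77 = 0.4605 mg/L.
Travel time t = 2.8e+04 m / 1.3 m/s = 2.154e+04 s = 0.2493 d.
C = 0.4605·exp(−0.19·0.2493) = 0.4605·0.9537 = 0.4392 mg/L.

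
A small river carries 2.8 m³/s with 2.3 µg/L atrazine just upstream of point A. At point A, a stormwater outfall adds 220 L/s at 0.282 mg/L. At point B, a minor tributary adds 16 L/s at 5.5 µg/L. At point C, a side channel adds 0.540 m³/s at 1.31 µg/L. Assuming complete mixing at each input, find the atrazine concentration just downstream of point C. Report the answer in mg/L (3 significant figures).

0.0194 mg/L

2.3 µg/L = 0.0023 mg/L.
220 L/s = 0.22 m³/s.
After input A: C = (2.8·0.0023 + 0.22·0.282) / 3.02 = 0.02268 mg/L.
16 L/s = 0.016 m³/s.
5.5 µg/L = 0.0055 mg/L.
After input B: C = (3.02·0.02268 + 0.016·0.0055) / 3.036 = 0.02258 mg/L.
1.31 µg/L = 0.00131 mg/L.
After input C: C = (3.036·0.02258 + 0.54·0.00131) / 3.576 = 0.01937 mg/L.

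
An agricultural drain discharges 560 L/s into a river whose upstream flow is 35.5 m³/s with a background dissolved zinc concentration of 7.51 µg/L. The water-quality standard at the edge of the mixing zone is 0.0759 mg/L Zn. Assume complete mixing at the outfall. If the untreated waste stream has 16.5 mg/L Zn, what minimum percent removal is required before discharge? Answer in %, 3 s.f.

73.3 %

560 L/s = 0.56 m³/s.
7.51 µg/L = 0.00751 mg/L.
Mass balance: 0.0759·36.06 = 0.56·Cₑ + 35.5·0.00751.
Cₑ = (2.737 − 0.2666) / 0.56 = 4.411 mg/L.
Required removal = 1 − 4.411/16.5 = 73.26 %.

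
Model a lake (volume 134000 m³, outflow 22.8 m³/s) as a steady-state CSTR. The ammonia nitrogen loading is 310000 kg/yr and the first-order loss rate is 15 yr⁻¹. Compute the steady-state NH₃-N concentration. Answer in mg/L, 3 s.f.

Outflow Q = 22.8 m³/s × 3.156e+07 s/yr = 7.195e+08 m³/yr.
Steady-state CSTR mass balance: W = Q·C + k·V·C, so C = W/(Q + kV).
Q + kV = 7.195e+08 + 15·134000 = 7.215e+08 m³/yr.
C = 310000/7.215e+08 = 0.0004296 kg/m³ = 0.4296 mg/L.

0.430 mg/L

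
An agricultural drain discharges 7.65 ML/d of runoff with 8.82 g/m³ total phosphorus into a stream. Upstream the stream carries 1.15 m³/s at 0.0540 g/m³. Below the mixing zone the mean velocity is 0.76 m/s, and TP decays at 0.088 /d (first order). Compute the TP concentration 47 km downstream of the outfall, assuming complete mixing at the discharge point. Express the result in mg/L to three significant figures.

7.65 ML/d = 0.08854 m³/s.
After complete mixing, C₀ = (0.08854·8.82 + 1.15·0.054) / 1.239 = 0.6807 mg/L.
Travel time t = 4.7e+04 m / 0.76 m/s = 6.184e+04 s = 0.7158 d.
C = 0.6807·exp(−0.088·0.7158) = 0.6807·0.939 = 0.6391 mg/L.

0.639 mg/L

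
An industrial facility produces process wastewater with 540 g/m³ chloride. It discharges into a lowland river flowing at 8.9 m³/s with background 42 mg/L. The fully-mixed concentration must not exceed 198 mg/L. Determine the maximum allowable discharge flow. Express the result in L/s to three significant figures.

4060 L/s

Mass balance at complete mixing: C_std·(Q_w + Q_r) = Q_w·C_e + Q_r·C_b.
Rearranging, Q_w = Q_r·(C_std − C_b)/(C_e − C_std) = 8.9·(198 − 42) / (540 − 198) = 4.06 m³/s.
= 4060 L/s.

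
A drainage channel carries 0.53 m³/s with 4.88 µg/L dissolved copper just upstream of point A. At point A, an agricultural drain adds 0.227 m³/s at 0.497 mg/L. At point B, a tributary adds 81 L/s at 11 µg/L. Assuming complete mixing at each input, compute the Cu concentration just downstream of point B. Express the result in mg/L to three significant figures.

0.139 mg/L

4.88 µg/L = 0.00488 mg/L.
After input A: C = (0.53·0.00488 + 0.227·0.497) / 0.757 = 0.1525 mg/L.
81 L/s = 0.081 m³/s.
11 µg/L = 0.011 mg/L.
After input B: C = (0.757·0.1525 + 0.081·0.011) / 0.838 = 0.1388 mg/L.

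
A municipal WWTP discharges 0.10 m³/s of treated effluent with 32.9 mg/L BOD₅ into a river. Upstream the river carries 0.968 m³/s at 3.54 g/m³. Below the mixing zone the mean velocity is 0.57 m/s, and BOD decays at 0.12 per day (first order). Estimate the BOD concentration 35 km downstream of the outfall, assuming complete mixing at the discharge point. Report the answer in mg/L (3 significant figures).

5.77 mg/L

After complete mixing, C₀ = (0.1·32.9 + 0.968·3.54) / 1.068 = 6.289 mg/L.
Travel time t = 3.5e+04 m / 0.57 m/s = 6.14e+04 s = 0.7107 d.
C = 6.289·exp(−0.12·0.7107) = 6.289·0.9183 = 5.775 mg/L.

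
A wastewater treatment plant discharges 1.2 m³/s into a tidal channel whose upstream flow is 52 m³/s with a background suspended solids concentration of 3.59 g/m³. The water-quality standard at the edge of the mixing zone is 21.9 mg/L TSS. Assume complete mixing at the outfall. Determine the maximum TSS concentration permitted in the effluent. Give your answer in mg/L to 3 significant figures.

815 mg/L

Mass balance: 21.9·53.2 = 1.2·Cₑ + 52·3.59.
Cₑ = (1165 − 186.7) / 1.2 = 815.3 mg/L.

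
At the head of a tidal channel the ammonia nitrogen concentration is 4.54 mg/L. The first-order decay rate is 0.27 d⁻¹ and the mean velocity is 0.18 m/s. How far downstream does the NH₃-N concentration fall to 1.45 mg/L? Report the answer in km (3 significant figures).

65.7 km

From C = C₀·e^(−kt), t = ln(C₀/C)/k = ln(4.54/1.45)/0.27 = 1.141/0.27 = 4.227 d.
Distance = v·t = 0.18 m/s × 3.652e+05 s = 6.574e+04 m = 65.74 km.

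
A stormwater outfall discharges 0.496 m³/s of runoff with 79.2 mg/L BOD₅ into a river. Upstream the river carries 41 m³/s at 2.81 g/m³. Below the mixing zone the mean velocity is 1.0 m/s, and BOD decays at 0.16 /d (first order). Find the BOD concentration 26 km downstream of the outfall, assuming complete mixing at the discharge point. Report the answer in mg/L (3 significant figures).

After complete mixing, C₀ = (0.496·79.2 + 41·2.81) / 41.5 = 3.723 mg/L.
Travel time t = 2.6e+04 m / 1.0 m/s = 2.6e+04 s = 0.3009 d.
C = 3.723·exp(−0.16·0.3009) = 3.723·0.953 = 3.548 mg/L.

3.55 mg/L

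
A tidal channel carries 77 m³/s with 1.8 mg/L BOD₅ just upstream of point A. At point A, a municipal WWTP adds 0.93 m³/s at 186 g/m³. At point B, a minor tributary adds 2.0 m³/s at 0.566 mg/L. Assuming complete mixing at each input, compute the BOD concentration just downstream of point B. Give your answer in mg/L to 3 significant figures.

3.91 mg/L

After input A: C = (77·1.8 + 0.93·186) / 77.93 = 3.998 mg/L.
After input B: C = (77.93·3.998 + 2·0.566) / 79.93 = 3.912 mg/L.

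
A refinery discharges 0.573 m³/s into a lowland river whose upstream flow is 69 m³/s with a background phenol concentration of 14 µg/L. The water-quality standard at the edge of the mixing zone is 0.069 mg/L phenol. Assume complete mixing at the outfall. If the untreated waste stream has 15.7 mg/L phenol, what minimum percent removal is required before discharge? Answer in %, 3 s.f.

14 µg/L = 0.014 mg/L.
Mass balance: 0.069·69.57 = 0.573·Cₑ + 69·0.014.
Cₑ = (4.801 − 0.966) / 0.573 = 6.692 mg/L.
Required removal = 1 − 6.692/15.7 = 57.38 %.

57.4 %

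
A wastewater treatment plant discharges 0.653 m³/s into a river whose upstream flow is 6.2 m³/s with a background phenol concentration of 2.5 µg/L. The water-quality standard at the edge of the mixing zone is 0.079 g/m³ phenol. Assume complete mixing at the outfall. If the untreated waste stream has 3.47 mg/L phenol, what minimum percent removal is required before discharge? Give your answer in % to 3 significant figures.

76.8 %

2.5 µg/L = 0.0025 mg/L.
Mass balance: 0.079·6.853 = 0.653·Cₑ + 6.2·0.0025.
Cₑ = (0.5414 − 0.0155) / 0.653 = 0.8053 mg/L.
Required removal = 1 − 0.8053/3.47 = 76.79 %.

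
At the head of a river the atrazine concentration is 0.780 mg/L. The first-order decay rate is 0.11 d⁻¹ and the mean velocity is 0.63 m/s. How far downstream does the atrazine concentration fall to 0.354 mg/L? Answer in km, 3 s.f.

From C = C₀·e^(−kt), t = ln(C₀/C)/k = ln(0.780/0.354)/0.11 = 0.79/0.11 = 7.182 d.
Distance = v·t = 0.63 m/s × 6.205e+05 s = 3.909e+05 m = 390.9 km.

391 km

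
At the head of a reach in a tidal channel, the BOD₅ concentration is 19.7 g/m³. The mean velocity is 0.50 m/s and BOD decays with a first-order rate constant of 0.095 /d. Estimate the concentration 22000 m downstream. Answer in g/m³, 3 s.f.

18.8 g/m³

Travel time t = 22000 m / 0.50 m/s = 2.2e+04/0.50 = 4.4e+04 s = 0.5093 d.
First-order decay: C = 19.7·exp(−0.095·0.5093) = 19.7·0.9528 = 18.77 g/m³.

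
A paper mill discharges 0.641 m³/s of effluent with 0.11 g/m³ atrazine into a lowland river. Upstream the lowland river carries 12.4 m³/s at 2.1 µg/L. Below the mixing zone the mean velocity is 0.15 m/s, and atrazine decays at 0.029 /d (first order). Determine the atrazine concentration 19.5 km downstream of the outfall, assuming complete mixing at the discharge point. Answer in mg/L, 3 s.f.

0.00709 mg/L

2.1 µg/L = 0.0021 mg/L.
After complete mixing, C₀ = (0.641·0.11 + 12.4·0.0021) / 13.04 = 0.007404 mg/L.
Travel time t = 1.95e+04 m / 0.15 m/s = 1.3e+05 s = 1.505 d.
C = 0.007404·exp(−0.029·1.505) = 0.007404·0.9573 = 0.007087 mg/L.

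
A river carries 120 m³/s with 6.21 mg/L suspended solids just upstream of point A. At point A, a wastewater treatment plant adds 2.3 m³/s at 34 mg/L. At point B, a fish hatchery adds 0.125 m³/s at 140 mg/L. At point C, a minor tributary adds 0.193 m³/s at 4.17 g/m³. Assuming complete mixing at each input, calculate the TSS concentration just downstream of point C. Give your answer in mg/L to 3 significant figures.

After input A: C = (120·6.21 + 2.3·34) / 122.3 = 6.733 mg/L.
After input B: C = (122.3·6.733 + 0.125·140) / 122.4 = 6.869 mg/L.
After input C: C = (122.4·6.869 + 0.193·4.17) / 122.6 = 6.864 mg/L.

6.86 mg/L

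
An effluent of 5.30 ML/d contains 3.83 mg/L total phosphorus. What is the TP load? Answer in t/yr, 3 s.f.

5.30 ML/d = 0.06134 m³/s.
Mass flux = Q·C = 0.06134 m³/s × 3.83 g/m³ = 0.2349 g/s.
= 0.2349 g/s × 31.56 = 7.414 t/yr.

7.41 t/yr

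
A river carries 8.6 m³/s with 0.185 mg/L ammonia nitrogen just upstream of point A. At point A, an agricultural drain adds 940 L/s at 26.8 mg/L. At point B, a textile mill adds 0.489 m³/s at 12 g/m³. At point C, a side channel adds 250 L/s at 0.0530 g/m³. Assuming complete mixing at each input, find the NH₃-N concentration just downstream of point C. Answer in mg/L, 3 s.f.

940 L/s = 0.94 m³/s.
After input A: C = (8.6·0.185 + 0.94·26.8) / 9.54 = 2.807 mg/L.
After input B: C = (9.54·2.807 + 0.489·12) / 10.03 = 3.256 mg/L.
250 L/s = 0.25 m³/s.
After input C: C = (10.03·3.256 + 0.25·0.053) / 10.28 = 3.178 mg/L.

3.18 mg/L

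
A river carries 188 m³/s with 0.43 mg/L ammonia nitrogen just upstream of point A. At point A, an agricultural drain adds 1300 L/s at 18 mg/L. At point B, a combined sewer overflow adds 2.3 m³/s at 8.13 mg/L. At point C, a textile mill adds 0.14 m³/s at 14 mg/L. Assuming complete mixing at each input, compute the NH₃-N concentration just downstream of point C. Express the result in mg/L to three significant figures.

0.651 mg/L

1300 L/s = 1.3 m³/s.
After input A: C = (188·0.43 + 1.3·18) / 189.3 = 0.5507 mg/L.
After input B: C = (189.3·0.5507 + 2.3·8.13) / 191.6 = 0.6416 mg/L.
After input C: C = (191.6·0.6416 + 0.14·14) / 191.7 = 0.6514 mg/L.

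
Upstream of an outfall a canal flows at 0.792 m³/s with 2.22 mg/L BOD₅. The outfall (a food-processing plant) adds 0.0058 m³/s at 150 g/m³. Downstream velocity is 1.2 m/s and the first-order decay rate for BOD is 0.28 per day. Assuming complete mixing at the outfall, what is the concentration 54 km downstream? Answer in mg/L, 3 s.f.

After complete mixing, C₀ = (0.0058·150 + 0.792·2.22) / 0.7978 = 3.294 mg/L.
Travel time t = 5.4e+04 m / 1.2 m/s = 4.5e+04 s = 0.5208 d.
C = 3.294·exp(−0.28·0.5208) = 3.294·0.8643 = 2.847 mg/L.

2.85 mg/L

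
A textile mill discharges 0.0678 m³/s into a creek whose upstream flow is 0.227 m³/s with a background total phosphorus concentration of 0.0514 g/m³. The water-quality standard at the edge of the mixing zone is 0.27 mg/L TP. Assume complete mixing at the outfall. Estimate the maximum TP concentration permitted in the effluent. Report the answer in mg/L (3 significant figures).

Mass balance: 0.27·0.2948 = 0.0678·Cₑ + 0.227·0.0514.
Cₑ = (0.0796 − 0.01167) / 0.0678 = 1.002 mg/L.

1.00 mg/L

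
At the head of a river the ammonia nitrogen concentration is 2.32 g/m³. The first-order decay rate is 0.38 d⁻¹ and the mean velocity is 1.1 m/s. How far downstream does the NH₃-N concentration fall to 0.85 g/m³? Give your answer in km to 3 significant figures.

251 km

From C = C₀·e^(−kt), t = ln(C₀/C)/k = ln(2.32/0.85)/0.38 = 1.004/0.38 = 2.642 d.
Distance = v·t = 1.1 m/s × 2.283e+05 s = 2.511e+05 m = 251.1 km.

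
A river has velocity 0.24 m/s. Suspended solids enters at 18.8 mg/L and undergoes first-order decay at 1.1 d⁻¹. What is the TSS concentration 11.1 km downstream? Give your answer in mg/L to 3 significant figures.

10.4 mg/L

Travel time t = 11.1 km / 0.24 m/s = 1.11e+04/0.24 = 4.625e+04 s = 0.5353 d.
First-order decay: C = 18.8·exp(−1.1·0.5353) = 18.8·0.555 = 10.43 mg/L.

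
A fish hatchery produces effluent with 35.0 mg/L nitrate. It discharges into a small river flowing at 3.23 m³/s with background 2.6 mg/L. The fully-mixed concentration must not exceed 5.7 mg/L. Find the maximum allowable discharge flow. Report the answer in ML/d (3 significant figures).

29.5 ML/d

Mass balance at complete mixing: C_std·(Q_w + Q_r) = Q_w·C_e + Q_r·C_b.
Rearranging, Q_w = Q_r·(C_std − C_b)/(C_e − C_std) = 3.23·(5.7 − 2.6) / (35 − 5.7) = 0.3417 m³/s.
= 29.53 ML/d.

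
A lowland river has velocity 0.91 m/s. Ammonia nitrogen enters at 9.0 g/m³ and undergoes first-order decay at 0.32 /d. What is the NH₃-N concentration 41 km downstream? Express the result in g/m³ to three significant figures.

Travel time t = 41 km / 0.91 m/s = 4.1e+04/0.91 = 4.505e+04 s = 0.5215 d.
First-order decay: C = 9.0·exp(−0.32·0.5215) = 9.0·0.8463 = 7.617 g/m³.

7.62 g/m³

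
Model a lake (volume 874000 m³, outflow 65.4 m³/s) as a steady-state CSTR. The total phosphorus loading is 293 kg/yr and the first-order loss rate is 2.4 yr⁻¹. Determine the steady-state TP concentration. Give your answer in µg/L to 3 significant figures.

Outflow Q = 65.4 m³/s × 3.156e+07 s/yr = 2.064e+09 m³/yr.
Steady-state CSTR mass balance: W = Q·C + k·V·C, so C = W/(Q + kV).
Q + kV = 2.064e+09 + 2.4·874000 = 2.066e+09 m³/yr.
C = 293/2.066e+09 = 1.418e-07 kg/m³ = 0.0001418 mg/L = 0.1418 µg/L.

0.142 µg/L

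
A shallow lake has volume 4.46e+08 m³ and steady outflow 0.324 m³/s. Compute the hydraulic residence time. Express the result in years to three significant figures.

43.6 yr

Q = 0.324 m³/s × 3.156e+07 s/yr = 1.022e+07 m³/yr.
Hydraulic residence time τ = V/Q = 4.46e+08/1.022e+07 = 43.62 yr.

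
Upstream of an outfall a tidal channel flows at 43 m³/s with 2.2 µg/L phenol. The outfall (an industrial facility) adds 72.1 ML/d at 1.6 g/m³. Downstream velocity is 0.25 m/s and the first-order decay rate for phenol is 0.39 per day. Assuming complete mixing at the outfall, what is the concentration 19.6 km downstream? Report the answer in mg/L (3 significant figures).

0.0229 mg/L

72.1 ML/d = 0.8345 m³/s.
2.2 µg/L = 0.0022 mg/L.
After complete mixing, C₀ = (0.8345·1.6 + 43·0.0022) / 43.83 = 0.03262 mg/L.
Travel time t = 1.96e+04 m / 0.25 m/s = 7.84e+04 s = 0.9074 d.
C = 0.03262·exp(−0.39·0.9074) = 0.03262·0.702 = 0.0229 mg/L.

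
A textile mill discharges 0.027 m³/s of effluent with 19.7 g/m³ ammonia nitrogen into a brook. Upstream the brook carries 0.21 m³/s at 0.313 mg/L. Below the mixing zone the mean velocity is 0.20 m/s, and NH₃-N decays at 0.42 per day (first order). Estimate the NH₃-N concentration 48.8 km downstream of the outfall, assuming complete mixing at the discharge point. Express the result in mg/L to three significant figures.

0.770 mg/L

After complete mixing, C₀ = (0.027·19.7 + 0.21·0.313) / 0.237 = 2.522 mg/L.
Travel time t = 4.88e+04 m / 0.20 m/s = 2.44e+05 s = 2.824 d.
C = 2.522·exp(−0.42·2.824) = 2.522·0.3054 = 0.7701 mg/L.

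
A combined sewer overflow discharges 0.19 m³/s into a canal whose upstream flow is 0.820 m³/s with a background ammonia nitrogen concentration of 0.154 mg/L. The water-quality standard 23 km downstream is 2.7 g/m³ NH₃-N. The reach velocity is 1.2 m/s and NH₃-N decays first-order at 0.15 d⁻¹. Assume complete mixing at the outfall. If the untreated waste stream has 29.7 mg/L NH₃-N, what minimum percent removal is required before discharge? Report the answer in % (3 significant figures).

52.3 %

Travel time to the compliance point: t = 2.3e+04/1.2 = 1.917e+04 s = 0.2218 d; decay factor exp(−0.15·0.2218) = 0.9673.
So the concentration just after mixing may be at most 2.7/0.9673 = 2.791 mg/L.
Mass balance: 2.791·1.01 = 0.19·Cₑ + 0.82·0.154.
Cₑ = (2.819 − 0.1263) / 0.19 = 14.17 mg/L.
Required removal = 1 − 14.17/29.7 = 52.28 %.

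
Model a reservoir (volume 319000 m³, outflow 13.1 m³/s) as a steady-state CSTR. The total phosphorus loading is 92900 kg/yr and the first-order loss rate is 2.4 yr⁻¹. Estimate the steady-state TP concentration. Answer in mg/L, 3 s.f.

0.224 mg/L

Outflow Q = 13.1 m³/s × 3.156e+07 s/yr = 4.134e+08 m³/yr.
Steady-state CSTR mass balance: W = Q·C + k·V·C, so C = W/(Q + kV).
Q + kV = 4.134e+08 + 2.4·319000 = 4.142e+08 m³/yr.
C = 92900/4.142e+08 = 0.0002243 kg/m³ = 0.2243 mg/L.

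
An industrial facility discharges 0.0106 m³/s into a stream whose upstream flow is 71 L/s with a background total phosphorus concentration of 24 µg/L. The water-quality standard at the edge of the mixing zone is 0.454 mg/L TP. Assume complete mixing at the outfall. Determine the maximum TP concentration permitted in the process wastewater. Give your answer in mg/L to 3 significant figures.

71 L/s = 0.071 m³/s.
24 µg/L = 0.024 mg/L.
Mass balance: 0.454·0.0816 = 0.0106·Cₑ + 0.071·0.024.
Cₑ = (0.03705 − 0.001704) / 0.0106 = 3.334 mg/L.

3.33 mg/L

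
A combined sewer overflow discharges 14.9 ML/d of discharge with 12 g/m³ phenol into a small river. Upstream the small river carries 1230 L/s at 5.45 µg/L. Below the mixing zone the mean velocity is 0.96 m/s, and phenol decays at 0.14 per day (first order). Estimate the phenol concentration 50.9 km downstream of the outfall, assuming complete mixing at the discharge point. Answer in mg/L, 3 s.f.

1.36 mg/L

14.9 ML/d = 0.1725 m³/s.
1230 L/s = 1.23 m³/s.
5.45 µg/L = 0.00545 mg/L.
After complete mixing, C₀ = (0.1725·12 + 1.23·0.00545) / 1.402 = 1.48 mg/L.
Travel time t = 5.09e+04 m / 0.96 m/s = 5.302e+04 s = 0.6137 d.
C = 1.48·exp(−0.14·0.6137) = 1.48·0.9177 = 1.358 mg/L.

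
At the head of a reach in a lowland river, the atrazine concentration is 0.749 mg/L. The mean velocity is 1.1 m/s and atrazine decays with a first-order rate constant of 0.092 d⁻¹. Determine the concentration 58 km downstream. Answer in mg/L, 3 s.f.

0.708 mg/L

Travel time t = 58 km / 1.1 m/s = 5.8e+04/1.1 = 5.273e+04 s = 0.6103 d.
First-order decay: C = 0.749·exp(−0.092·0.6103) = 0.749·0.9454 = 0.7081 mg/L.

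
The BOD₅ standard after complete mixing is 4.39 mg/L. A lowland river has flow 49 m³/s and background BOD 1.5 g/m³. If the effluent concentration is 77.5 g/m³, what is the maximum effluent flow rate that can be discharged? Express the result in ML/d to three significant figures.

167 ML/d

Mass balance at complete mixing: C_std·(Q_w + Q_r) = Q_w·C_e + Q_r·C_b.
Rearranging, Q_w = Q_r·(C_std − C_b)/(C_e − C_std) = 49·(4.39 − 1.5) / (77.5 − 4.39) = 1.937 m³/s.
= 167.4 ML/d.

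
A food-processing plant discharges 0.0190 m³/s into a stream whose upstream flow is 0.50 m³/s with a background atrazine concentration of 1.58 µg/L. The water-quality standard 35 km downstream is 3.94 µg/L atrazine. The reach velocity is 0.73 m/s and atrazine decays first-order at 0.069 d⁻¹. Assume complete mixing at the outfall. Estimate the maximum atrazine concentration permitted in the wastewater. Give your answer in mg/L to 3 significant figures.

1.58 µg/L = 0.00158 mg/L.
3.94 µg/L = 0.00394 mg/L.
Travel time to the compliance point: t = 3.5e+04/0.73 = 4.795e+04 s = 0.5549 d; decay factor exp(−0.069·0.5549) = 0.9624.
So the concentration just after mixing may be at most 0.00394/0.9624 = 0.004094 mg/L.
Mass balance: 0.004094·0.519 = 0.019·Cₑ + 0.5·0.00158.
Cₑ = (0.002125 − 0.00079) / 0.019 = 0.07025 mg/L.

0.0702 mg/L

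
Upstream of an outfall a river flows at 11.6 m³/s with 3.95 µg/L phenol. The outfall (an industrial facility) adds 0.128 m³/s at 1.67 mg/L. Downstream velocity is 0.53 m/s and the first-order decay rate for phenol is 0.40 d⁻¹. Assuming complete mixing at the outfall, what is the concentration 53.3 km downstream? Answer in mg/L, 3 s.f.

3.95 µg/L = 0.00395 mg/L.
After complete mixing, C₀ = (0.128·1.67 + 11.6·0.00395) / 11.73 = 0.02213 mg/L.
Travel time t = 5.33e+04 m / 0.53 m/s = 1.006e+05 s = 1.164 d.
C = 0.02213·exp(−0.40·1.164) = 0.02213·0.6278 = 0.01389 mg/L.

0.0139 mg/L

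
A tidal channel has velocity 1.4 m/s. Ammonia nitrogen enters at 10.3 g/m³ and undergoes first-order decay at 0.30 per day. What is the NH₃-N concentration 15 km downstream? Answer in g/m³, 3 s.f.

Travel time t = 15 km / 1.4 m/s = 1.5e+04/1.4 = 1.071e+04 s = 0.124 d.
First-order decay: C = 10.3·exp(−0.30·0.124) = 10.3·0.9635 = 9.924 g/m³.

9.92 g/m³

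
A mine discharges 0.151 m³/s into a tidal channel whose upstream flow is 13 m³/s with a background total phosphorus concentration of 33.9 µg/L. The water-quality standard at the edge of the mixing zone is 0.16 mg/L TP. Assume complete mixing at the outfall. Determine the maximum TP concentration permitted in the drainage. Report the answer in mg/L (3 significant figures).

33.9 µg/L = 0.0339 mg/L.
Mass balance: 0.16·13.15 = 0.151·Cₑ + 13·0.0339.
Cₑ = (2.104 − 0.4407) / 0.151 = 11.02 mg/L.

11.0 mg/L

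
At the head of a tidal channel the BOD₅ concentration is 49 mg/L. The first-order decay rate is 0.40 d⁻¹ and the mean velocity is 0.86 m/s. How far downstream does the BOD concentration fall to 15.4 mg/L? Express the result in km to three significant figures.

From C = C₀·e^(−kt), t = ln(C₀/C)/k = ln(49/15.4)/0.40 = 1.157/0.40 = 2.894 d.
Distance = v·t = 0.86 m/s × 2.5e+05 s = 2.15e+05 m = 215 km.

215 km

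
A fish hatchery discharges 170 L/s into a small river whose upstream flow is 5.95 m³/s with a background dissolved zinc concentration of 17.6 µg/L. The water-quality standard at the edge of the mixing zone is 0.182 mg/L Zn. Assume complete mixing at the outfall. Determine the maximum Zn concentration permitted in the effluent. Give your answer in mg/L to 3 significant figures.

5.94 mg/L

170 L/s = 0.17 m³/s.
17.6 µg/L = 0.0176 mg/L.
Mass balance: 0.182·6.12 = 0.17·Cₑ + 5.95·0.0176.
Cₑ = (1.114 − 0.1047) / 0.17 = 5.936 mg/L.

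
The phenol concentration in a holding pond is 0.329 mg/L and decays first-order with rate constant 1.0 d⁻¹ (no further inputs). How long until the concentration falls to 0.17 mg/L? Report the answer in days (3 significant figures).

t = ln(C₀/C)/k = ln(0.329/0.17)/1.0 = 0.6603/1.0 = 0.6603 d.

0.660 d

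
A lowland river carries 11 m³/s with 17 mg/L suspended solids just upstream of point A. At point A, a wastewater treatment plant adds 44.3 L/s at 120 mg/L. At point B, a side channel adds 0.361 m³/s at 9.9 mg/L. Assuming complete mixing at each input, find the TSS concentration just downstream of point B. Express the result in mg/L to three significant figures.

17.2 mg/L

44.3 L/s = 0.0443 m³/s.
After input A: C = (11·17 + 0.0443·120) / 11.04 = 17.41 mg/L.
After input B: C = (11.04·17.41 + 0.361·9.9) / 11.41 = 17.18 mg/L.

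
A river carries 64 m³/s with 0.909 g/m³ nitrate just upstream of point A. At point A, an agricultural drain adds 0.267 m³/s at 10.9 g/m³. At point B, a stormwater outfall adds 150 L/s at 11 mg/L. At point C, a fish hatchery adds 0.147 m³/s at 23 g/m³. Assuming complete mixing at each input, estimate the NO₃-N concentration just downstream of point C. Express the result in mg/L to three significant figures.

After input A: C = (64·0.909 + 0.267·10.9) / 64.27 = 0.9505 mg/L.
150 L/s = 0.15 m³/s.
After input B: C = (64.27·0.9505 + 0.15·11) / 64.42 = 0.9739 mg/L.
After input C: C = (64.42·0.9739 + 0.147·23) / 64.56 = 1.024 mg/L.

1.02 mg/L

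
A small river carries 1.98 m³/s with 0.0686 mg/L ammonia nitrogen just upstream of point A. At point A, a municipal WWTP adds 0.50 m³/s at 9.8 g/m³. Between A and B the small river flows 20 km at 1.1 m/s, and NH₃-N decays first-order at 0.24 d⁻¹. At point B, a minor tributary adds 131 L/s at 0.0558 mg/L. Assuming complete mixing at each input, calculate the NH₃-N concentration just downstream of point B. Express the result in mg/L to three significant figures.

After input A: C = (1.98·0.0686 + 0.5·9.8) / 2.48 = 2.031 mg/L.
Over the 20 km reach to input B (t = 1.818e+04 s = 0.2104 d), decay gives C = 2.031·exp(−0.24·0.2104) = 1.931 mg/L.
131 L/s = 0.131 m³/s.
After input B: C = (2.48·1.931 + 0.131·0.0558) / 2.611 = 1.837 mg/L.

1.84 mg/L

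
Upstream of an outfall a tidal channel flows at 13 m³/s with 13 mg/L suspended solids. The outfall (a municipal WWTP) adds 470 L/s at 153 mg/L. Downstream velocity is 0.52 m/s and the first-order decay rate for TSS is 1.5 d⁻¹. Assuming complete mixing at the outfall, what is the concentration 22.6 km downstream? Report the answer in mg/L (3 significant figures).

470 L/s = 0.47 m³/s.
After complete mixing, C₀ = (0.47·153 + 13·13) / 13.47 = 17.88 mg/L.
Travel time t = 2.26e+04 m / 0.52 m/s = 4.346e+04 s = 0.503 d.
C = 17.88·exp(−1.5·0.503) = 17.88·0.4702 = 8.41 mg/L.

8.41 mg/L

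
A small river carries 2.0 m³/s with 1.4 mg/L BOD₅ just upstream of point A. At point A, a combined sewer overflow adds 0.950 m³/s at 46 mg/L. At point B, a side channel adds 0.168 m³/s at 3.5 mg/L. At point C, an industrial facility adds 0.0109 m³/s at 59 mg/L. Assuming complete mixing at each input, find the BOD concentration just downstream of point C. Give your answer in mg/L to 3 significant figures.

After input A: C = (2·1.4 + 0.95·46) / 2.95 = 15.76 mg/L.
After input B: C = (2.95·15.76 + 0.168·3.5) / 3.118 = 15.1 mg/L.
After input C: C = (3.118·15.1 + 0.0109·59) / 3.129 = 15.25 mg/L.

15.3 mg/L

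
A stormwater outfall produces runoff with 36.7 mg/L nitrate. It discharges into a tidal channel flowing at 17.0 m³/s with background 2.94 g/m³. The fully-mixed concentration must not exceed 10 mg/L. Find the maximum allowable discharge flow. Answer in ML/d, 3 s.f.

388 ML/d

Mass balance at complete mixing: C_std·(Q_w + Q_r) = Q_w·C_e + Q_r·C_b.
Rearranging, Q_w = Q_r·(C_std − C_b)/(C_e − C_std) = 17.0·(10 − 2.94) / (36.7 − 10) = 4.495 m³/s.
= 388.4 ML/d.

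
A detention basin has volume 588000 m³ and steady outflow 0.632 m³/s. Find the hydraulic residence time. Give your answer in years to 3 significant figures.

Q = 0.632 m³/s × 3.156e+07 s/yr = 1.994e+07 m³/yr.
Hydraulic residence time τ = V/Q = 588000/1.994e+07 = 0.02948 yr.

0.0295 yr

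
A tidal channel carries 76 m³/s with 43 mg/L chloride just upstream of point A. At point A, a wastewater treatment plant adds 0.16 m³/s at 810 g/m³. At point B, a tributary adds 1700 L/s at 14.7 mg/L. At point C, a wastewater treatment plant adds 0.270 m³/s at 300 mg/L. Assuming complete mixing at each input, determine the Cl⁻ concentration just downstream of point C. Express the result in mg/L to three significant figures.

After input A: C = (76·43 + 0.16·810) / 76.16 = 44.61 mg/L.
1700 L/s = 1.7 m³/s.
After input B: C = (76.16·44.61 + 1.7·14.7) / 77.86 = 43.96 mg/L.
After input C: C = (77.86·43.96 + 0.27·300) / 78.13 = 44.84 mg/L.

44.8 mg/L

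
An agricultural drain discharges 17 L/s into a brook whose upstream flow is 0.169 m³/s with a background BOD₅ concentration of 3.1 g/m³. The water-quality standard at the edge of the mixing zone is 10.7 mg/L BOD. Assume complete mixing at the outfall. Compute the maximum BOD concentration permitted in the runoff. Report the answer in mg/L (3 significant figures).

86.3 mg/L

17 L/s = 0.017 m³/s.
Mass balance: 10.7·0.186 = 0.017·Cₑ + 0.169·3.1.
Cₑ = (1.99 − 0.5239) / 0.017 = 86.25 mg/L.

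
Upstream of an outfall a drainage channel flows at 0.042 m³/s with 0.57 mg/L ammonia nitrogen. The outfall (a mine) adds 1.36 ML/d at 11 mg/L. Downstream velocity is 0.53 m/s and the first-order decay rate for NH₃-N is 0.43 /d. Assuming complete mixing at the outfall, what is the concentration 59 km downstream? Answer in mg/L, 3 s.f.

1.96 mg/L

1.36 ML/d = 0.01574 m³/s.
After complete mixing, C₀ = (0.01574·11 + 0.042·0.57) / 0.05774 = 3.413 mg/L.
Travel time t = 5.9e+04 m / 0.53 m/s = 1.113e+05 s = 1.288 d.
C = 3.413·exp(−0.43·1.288) = 3.413·0.5746 = 1.961 mg/L.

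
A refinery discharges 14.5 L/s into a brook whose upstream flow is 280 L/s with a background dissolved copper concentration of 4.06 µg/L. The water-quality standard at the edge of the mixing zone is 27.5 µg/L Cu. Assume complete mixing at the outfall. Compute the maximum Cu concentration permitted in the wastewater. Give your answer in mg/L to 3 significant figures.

14.5 L/s = 0.0145 m³/s.
280 L/s = 0.28 m³/s.
4.06 µg/L = 0.00406 mg/L.
27.5 µg/L = 0.0275 mg/L.
Mass balance: 0.0275·0.2945 = 0.0145·Cₑ + 0.28·0.00406.
Cₑ = (0.008099 − 0.001137) / 0.0145 = 0.4801 mg/L.

0.480 mg/L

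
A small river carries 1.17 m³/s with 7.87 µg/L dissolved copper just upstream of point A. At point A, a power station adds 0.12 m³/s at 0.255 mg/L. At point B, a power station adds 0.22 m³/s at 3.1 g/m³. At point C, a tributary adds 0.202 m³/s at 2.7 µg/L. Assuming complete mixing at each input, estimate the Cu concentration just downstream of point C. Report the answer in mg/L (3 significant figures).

0.422 mg/L

7.87 µg/L = 0.00787 mg/L.
After input A: C = (1.17·0.00787 + 0.12·0.255) / 1.29 = 0.03086 mg/L.
After input B: C = (1.29·0.03086 + 0.22·3.1) / 1.51 = 0.478 mg/L.
2.7 µg/L = 0.0027 mg/L.
After input C: C = (1.51·0.478 + 0.202·0.0027) / 1.712 = 0.4219 mg/L.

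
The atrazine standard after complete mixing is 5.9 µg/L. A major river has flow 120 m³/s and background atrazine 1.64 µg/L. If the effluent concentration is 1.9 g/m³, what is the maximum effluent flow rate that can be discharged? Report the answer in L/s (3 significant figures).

1.64 µg/L = 0.00164 mg/L.
5.9 µg/L = 0.0059 mg/L.
Mass balance at complete mixing: C_std·(Q_w + Q_r) = Q_w·C_e + Q_r·C_b.
Rearranging, Q_w = Q_r·(C_std − C_b)/(C_e − C_std) = 120·(0.0059 − 0.00164) / (1.9 − 0.0059) = 0.2699 m³/s.
= 269.9 L/s.

270 L/s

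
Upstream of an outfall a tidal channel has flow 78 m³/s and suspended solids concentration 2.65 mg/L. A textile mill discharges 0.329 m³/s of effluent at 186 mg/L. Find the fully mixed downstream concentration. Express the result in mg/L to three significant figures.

3.42 mg/L

Flow-weighted mixing gives C = (0.329·186 + 78·2.65) / (0.329 + 78) = 267.9/78.33 = 3.42 mg/L.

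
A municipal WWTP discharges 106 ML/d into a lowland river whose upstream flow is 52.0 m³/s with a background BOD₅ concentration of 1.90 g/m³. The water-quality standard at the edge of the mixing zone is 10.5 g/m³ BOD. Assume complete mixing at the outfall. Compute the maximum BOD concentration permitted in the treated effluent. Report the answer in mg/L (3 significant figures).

106 ML/d = 1.227 m³/s.
Mass balance: 10.5·53.23 = 1.227·Cₑ + 52·1.9.
Cₑ = (558.9 − 98.8) / 1.227 = 375 mg/L.

375 mg/L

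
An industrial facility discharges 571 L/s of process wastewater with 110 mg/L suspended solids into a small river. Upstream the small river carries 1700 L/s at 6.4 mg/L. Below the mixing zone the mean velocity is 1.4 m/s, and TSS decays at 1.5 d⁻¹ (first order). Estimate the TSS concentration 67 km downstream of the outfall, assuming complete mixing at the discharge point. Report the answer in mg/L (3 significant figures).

14.1 mg/L

571 L/s = 0.571 m³/s.
1700 L/s = 1.7 m³/s.
After complete mixing, C₀ = (0.571·110 + 1.7·6.4) / 2.271 = 32.45 mg/L.
Travel time t = 6.7e+04 m / 1.4 m/s = 4.786e+04 s = 0.5539 d.
C = 32.45·exp(−1.5·0.5539) = 32.45·0.4357 = 14.14 mg/L.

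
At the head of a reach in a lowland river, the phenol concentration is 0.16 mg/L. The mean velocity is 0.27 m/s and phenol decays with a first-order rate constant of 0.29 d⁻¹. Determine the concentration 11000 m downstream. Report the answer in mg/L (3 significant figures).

Travel time t = 11000 m / 0.27 m/s = 1.1e+04/0.27 = 4.074e+04 s = 0.4715 d.
First-order decay: C = 0.16·exp(−0.29·0.4715) = 0.16·0.8722 = 0.1396 mg/L.

0.140 mg/L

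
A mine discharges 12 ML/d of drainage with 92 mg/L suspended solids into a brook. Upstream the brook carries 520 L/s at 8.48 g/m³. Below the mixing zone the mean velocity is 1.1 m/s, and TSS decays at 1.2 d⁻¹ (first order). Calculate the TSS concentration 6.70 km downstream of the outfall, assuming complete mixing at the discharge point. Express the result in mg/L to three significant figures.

24.0 mg/L

12 ML/d = 0.1389 m³/s.
520 L/s = 0.52 m³/s.
After complete mixing, C₀ = (0.1389·92 + 0.52·8.48) / 0.6589 = 26.09 mg/L.
Travel time t = 6700 m / 1.1 m/s = 6091 s = 0.0705 d.
C = 26.09·exp(−1.2·0.0705) = 26.09·0.9189 = 23.97 mg/L.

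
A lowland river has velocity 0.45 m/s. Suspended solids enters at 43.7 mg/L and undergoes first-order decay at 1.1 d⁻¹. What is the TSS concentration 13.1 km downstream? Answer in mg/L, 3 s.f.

30.2 mg/L

Travel time t = 13.1 km / 0.45 m/s = 1.31e+04/0.45 = 2.911e+04 s = 0.3369 d.
First-order decay: C = 43.7·exp(−1.1·0.3369) = 43.7·0.6903 = 30.17 mg/L.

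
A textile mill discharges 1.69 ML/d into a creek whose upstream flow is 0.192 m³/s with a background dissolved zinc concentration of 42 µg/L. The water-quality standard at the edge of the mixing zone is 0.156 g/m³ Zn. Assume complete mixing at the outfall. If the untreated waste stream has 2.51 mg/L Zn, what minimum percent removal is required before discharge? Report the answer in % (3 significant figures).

49.2 %

1.69 ML/d = 0.01956 m³/s.
42 µg/L = 0.042 mg/L.
Mass balance: 0.156·0.2116 = 0.01956·Cₑ + 0.192·0.042.
Cₑ = (0.033 − 0.008064) / 0.01956 = 1.275 mg/L.
Required removal = 1 − 1.275/2.51 = 49.2 %.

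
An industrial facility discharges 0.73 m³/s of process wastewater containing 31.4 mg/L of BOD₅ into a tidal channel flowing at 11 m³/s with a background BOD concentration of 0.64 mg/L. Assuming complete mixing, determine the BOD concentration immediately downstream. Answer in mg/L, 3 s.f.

Flow-weighted mixing gives C = (0.73·31.4 + 11·0.64) / (0.73 + 11) = 29.96/11.73 = 2.554 mg/L.

2.55 mg/L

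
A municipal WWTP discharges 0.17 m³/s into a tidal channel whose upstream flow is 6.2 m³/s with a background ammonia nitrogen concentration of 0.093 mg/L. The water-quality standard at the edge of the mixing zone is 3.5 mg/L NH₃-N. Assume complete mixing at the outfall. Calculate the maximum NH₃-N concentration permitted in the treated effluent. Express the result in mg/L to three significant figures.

Mass balance: 3.5·6.37 = 0.17·Cₑ + 6.2·0.093.
Cₑ = (22.3 − 0.5766) / 0.17 = 127.8 mg/L.

128 mg/L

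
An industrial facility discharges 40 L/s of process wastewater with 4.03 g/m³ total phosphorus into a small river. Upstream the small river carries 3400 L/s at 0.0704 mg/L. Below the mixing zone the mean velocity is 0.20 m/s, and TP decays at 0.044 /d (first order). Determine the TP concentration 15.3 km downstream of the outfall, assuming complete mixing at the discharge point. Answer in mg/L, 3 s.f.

40 L/s = 0.04 m³/s.
3400 L/s = 3.4 m³/s.
After complete mixing, C₀ = (0.04·4.03 + 3.4·0.0704) / 3.44 = 0.1164 mg/L.
Travel time t = 1.53e+04 m / 0.20 m/s = 7.65e+04 s = 0.8854 d.
C = 0.1164·exp(−0.044·0.8854) = 0.1164·0.9618 = 0.112 mg/L.

0.112 mg/L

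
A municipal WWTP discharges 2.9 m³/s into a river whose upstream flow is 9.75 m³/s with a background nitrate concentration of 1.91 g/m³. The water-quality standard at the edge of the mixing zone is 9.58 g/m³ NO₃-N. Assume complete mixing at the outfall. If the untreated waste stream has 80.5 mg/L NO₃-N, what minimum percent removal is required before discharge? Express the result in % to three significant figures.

56.1 %

Mass balance: 9.58·12.65 = 2.9·Cₑ + 9.75·1.91.
Cₑ = (121.2 − 18.62) / 2.9 = 35.37 mg/L.
Required removal = 1 − 35.37/80.5 = 56.07 %.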